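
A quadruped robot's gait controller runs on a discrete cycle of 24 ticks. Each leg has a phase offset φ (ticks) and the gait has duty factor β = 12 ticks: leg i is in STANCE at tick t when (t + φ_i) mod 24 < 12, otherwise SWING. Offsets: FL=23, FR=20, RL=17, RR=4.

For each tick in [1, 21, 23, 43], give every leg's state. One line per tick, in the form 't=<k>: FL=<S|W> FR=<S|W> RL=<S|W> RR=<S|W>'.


t=1: FL=S FR=W RL=W RR=S
t=21: FL=W FR=W RL=W RR=S
t=23: FL=W FR=W RL=W RR=S
t=43: FL=W FR=W RL=W RR=W

t=1: phase=(0,21,18,5) vs β=12 → FL=S FR=W RL=W RR=S
t=21: phase=(20,17,14,1) vs β=12 → FL=W FR=W RL=W RR=S
t=23: phase=(22,19,16,3) vs β=12 → FL=W FR=W RL=W RR=S
t=43: phase=(18,15,12,23) vs β=12 → FL=W FR=W RL=W RR=W


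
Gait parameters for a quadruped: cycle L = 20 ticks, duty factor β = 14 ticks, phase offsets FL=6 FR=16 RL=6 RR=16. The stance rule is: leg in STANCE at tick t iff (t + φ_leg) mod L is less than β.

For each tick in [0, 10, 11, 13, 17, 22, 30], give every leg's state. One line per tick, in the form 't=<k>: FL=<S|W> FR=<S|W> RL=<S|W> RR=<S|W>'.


t=0: FL=S FR=W RL=S RR=W
t=10: FL=W FR=S RL=W RR=S
t=11: FL=W FR=S RL=W RR=S
t=13: FL=W FR=S RL=W RR=S
t=17: FL=S FR=S RL=S RR=S
t=22: FL=S FR=W RL=S RR=W
t=30: FL=W FR=S RL=W RR=S

t=0: phase=(6,16,6,16) vs β=14 → FL=S FR=W RL=S RR=W
t=10: phase=(16,6,16,6) vs β=14 → FL=W FR=S RL=W RR=S
t=11: phase=(17,7,17,7) vs β=14 → FL=W FR=S RL=W RR=S
t=13: phase=(19,9,19,9) vs β=14 → FL=W FR=S RL=W RR=S
t=17: phase=(3,13,3,13) vs β=14 → FL=S FR=S RL=S RR=S
t=22: phase=(8,18,8,18) vs β=14 → FL=S FR=W RL=S RR=W
t=30: phase=(16,6,16,6) vs β=14 → FL=W FR=S RL=W RR=S


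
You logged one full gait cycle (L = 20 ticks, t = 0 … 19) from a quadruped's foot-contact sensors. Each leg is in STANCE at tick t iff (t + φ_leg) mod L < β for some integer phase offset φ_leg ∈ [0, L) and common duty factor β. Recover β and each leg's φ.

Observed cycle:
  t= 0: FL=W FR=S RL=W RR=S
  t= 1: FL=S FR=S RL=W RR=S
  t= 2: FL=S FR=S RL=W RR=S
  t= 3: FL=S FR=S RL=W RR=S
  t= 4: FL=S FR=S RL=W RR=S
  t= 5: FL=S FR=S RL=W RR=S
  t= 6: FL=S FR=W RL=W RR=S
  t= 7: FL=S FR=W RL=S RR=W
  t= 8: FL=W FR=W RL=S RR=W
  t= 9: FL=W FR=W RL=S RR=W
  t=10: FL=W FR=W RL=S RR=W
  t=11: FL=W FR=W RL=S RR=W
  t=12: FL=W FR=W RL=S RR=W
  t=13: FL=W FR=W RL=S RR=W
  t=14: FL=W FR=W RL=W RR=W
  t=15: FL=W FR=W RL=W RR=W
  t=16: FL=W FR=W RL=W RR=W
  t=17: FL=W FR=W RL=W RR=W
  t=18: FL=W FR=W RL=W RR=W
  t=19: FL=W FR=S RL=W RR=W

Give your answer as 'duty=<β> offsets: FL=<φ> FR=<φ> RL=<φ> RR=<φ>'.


duty β = stance ticks per leg = 7
FL: stance ticks = 7; W→S at t=1 → φ=19
FR: stance ticks = 7; W→S at t=19 → φ=1
RL: stance ticks = 7; W→S at t=7 → φ=13
RR: stance ticks = 7; W→S at t=0 → φ=0

duty=7 offsets: FL=19 FR=1 RL=13 RR=0


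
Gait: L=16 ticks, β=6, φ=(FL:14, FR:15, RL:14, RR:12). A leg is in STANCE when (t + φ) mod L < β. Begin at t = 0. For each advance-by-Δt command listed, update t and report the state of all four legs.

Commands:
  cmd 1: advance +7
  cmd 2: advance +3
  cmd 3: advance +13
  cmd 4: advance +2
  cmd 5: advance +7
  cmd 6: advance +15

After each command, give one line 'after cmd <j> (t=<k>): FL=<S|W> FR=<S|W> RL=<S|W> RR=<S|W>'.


start t=0: FL=W FR=W RL=W RR=W
cmd 1: advance +7 → t=7, phase=(5,6,5,3) → FL=S FR=W RL=S RR=S
cmd 2: advance +3 → t=10, phase=(8,9,8,6) → FL=W FR=W RL=W RR=W
cmd 3: advance +13 → t=23, phase=(5,6,5,3) → FL=S FR=W RL=S RR=S
cmd 4: advance +2 → t=25, phase=(7,8,7,5) → FL=W FR=W RL=W RR=S
cmd 5: advance +7 → t=32, phase=(14,15,14,12) → FL=W FR=W RL=W RR=W
cmd 6: advance +15 → t=47, phase=(13,14,13,11) → FL=W FR=W RL=W RR=W

after cmd 1 (t=7): FL=S FR=W RL=S RR=S
after cmd 2 (t=10): FL=W FR=W RL=W RR=W
after cmd 3 (t=23): FL=S FR=W RL=S RR=S
after cmd 4 (t=25): FL=W FR=W RL=W RR=S
after cmd 5 (t=32): FL=W FR=W RL=W RR=W
after cmd 6 (t=47): FL=W FR=W RL=W RR=W


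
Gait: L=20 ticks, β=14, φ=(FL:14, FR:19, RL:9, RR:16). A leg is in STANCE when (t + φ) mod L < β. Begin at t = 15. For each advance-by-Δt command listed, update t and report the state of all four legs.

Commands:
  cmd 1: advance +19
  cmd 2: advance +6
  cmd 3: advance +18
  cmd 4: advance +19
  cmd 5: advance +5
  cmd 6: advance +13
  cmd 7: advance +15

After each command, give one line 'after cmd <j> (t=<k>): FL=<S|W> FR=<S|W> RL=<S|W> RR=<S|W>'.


start t=15: FL=S FR=W RL=S RR=S
cmd 1: advance +19 → t=34, phase=(8,13,3,10) → FL=S FR=S RL=S RR=S
cmd 2: advance +6 → t=40, phase=(14,19,9,16) → FL=W FR=W RL=S RR=W
cmd 3: advance +18 → t=58, phase=(12,17,7,14) → FL=S FR=W RL=S RR=W
cmd 4: advance +19 → t=77, phase=(11,16,6,13) → FL=S FR=W RL=S RR=S
cmd 5: advance +5 → t=82, phase=(16,1,11,18) → FL=W FR=S RL=S RR=W
cmd 6: advance +13 → t=95, phase=(9,14,4,11) → FL=S FR=W RL=S RR=S
cmd 7: advance +15 → t=110, phase=(4,9,19,6) → FL=S FR=S RL=W RR=S

after cmd 1 (t=34): FL=S FR=S RL=S RR=S
after cmd 2 (t=40): FL=W FR=W RL=S RR=W
after cmd 3 (t=58): FL=S FR=W RL=S RR=W
after cmd 4 (t=77): FL=S FR=W RL=S RR=S
after cmd 5 (t=82): FL=W FR=S RL=S RR=W
after cmd 6 (t=95): FL=S FR=W RL=S RR=S
after cmd 7 (t=110): FL=S FR=S RL=W RR=S


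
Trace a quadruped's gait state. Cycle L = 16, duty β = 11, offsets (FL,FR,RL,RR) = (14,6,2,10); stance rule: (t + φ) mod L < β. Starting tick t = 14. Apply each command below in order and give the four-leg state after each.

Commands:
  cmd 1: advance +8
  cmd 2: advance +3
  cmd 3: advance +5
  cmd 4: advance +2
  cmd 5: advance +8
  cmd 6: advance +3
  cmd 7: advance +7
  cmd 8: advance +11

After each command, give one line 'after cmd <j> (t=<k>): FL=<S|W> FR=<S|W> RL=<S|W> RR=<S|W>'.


after cmd 1 (t=22): FL=S FR=W RL=S RR=S
after cmd 2 (t=25): FL=S FR=W RL=W RR=S
after cmd 3 (t=30): FL=W FR=S RL=S RR=S
after cmd 4 (t=32): FL=W FR=S RL=S RR=S
after cmd 5 (t=40): FL=S FR=W RL=S RR=S
after cmd 6 (t=43): FL=S FR=S RL=W RR=S
after cmd 7 (t=50): FL=S FR=S RL=S RR=W
after cmd 8 (t=61): FL=W FR=S RL=W RR=S

start t=14: FL=W FR=S RL=S RR=S
cmd 1: advance +8 → t=22, phase=(4,12,8,0) → FL=S FR=W RL=S RR=S
cmd 2: advance +3 → t=25, phase=(7,15,11,3) → FL=S FR=W RL=W RR=S
cmd 3: advance +5 → t=30, phase=(12,4,0,8) → FL=W FR=S RL=S RR=S
cmd 4: advance +2 → t=32, phase=(14,6,2,10) → FL=W FR=S RL=S RR=S
cmd 5: advance +8 → t=40, phase=(6,14,10,2) → FL=S FR=W RL=S RR=S
cmd 6: advance +3 → t=43, phase=(9,1,13,5) → FL=S FR=S RL=W RR=S
cmd 7: advance +7 → t=50, phase=(0,8,4,12) → FL=S FR=S RL=S RR=W
cmd 8: advance +11 → t=61, phase=(11,3,15,7) → FL=W FR=S RL=W RR=S


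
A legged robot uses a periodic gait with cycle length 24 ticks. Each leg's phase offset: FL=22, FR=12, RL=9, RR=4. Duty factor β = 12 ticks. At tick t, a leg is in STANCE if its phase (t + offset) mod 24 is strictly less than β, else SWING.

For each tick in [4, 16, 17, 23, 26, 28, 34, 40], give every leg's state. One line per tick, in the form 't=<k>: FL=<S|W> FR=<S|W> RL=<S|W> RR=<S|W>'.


t=4: FL=S FR=W RL=W RR=S
t=16: FL=W FR=S RL=S RR=W
t=17: FL=W FR=S RL=S RR=W
t=23: FL=W FR=S RL=S RR=S
t=26: FL=S FR=W RL=S RR=S
t=28: FL=S FR=W RL=W RR=S
t=34: FL=S FR=W RL=W RR=W
t=40: FL=W FR=S RL=S RR=W

t=4: phase=(2,16,13,8) vs β=12 → FL=S FR=W RL=W RR=S
t=16: phase=(14,4,1,20) vs β=12 → FL=W FR=S RL=S RR=W
t=17: phase=(15,5,2,21) vs β=12 → FL=W FR=S RL=S RR=W
t=23: phase=(21,11,8,3) vs β=12 → FL=W FR=S RL=S RR=S
t=26: phase=(0,14,11,6) vs β=12 → FL=S FR=W RL=S RR=S
t=28: phase=(2,16,13,8) vs β=12 → FL=S FR=W RL=W RR=S
t=34: phase=(8,22,19,14) vs β=12 → FL=S FR=W RL=W RR=W
t=40: phase=(14,4,1,20) vs β=12 → FL=W FR=S RL=S RR=W


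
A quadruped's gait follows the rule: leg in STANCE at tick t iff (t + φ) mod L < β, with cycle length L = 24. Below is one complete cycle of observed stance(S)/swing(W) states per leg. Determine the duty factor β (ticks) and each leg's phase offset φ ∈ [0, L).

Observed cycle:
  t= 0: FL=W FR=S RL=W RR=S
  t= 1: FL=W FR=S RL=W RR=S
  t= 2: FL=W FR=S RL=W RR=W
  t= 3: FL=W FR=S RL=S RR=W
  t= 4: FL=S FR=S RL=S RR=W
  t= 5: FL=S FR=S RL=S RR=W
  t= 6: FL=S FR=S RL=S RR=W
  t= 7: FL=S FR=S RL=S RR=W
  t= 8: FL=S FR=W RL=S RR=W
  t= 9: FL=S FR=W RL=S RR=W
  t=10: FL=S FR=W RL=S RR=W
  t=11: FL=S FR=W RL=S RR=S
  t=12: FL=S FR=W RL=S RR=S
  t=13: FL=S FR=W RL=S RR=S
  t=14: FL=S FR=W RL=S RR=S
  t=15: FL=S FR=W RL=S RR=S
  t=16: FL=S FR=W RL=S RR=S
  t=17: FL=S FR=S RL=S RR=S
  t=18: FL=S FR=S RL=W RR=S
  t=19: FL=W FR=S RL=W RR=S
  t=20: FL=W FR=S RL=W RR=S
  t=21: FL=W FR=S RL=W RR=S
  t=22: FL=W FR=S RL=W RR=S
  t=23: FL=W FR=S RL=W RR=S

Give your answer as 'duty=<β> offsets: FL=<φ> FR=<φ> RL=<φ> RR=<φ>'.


duty=15 offsets: FL=20 FR=7 RL=21 RR=13

duty β = stance ticks per leg = 15
FL: stance ticks = 15; W→S at t=4 → φ=20
FR: stance ticks = 15; W→S at t=17 → φ=7
RL: stance ticks = 15; W→S at t=3 → φ=21
RR: stance ticks = 15; W→S at t=11 → φ=13


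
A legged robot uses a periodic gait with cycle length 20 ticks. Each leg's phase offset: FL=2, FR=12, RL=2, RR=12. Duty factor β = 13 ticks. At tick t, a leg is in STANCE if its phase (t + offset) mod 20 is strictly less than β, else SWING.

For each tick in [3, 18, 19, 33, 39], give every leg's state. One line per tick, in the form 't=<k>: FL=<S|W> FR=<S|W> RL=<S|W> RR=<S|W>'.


t=3: FL=S FR=W RL=S RR=W
t=18: FL=S FR=S RL=S RR=S
t=19: FL=S FR=S RL=S RR=S
t=33: FL=W FR=S RL=W RR=S
t=39: FL=S FR=S RL=S RR=S

t=3: phase=(5,15,5,15) vs β=13 → FL=S FR=W RL=S RR=W
t=18: phase=(0,10,0,10) vs β=13 → FL=S FR=S RL=S RR=S
t=19: phase=(1,11,1,11) vs β=13 → FL=S FR=S RL=S RR=S
t=33: phase=(15,5,15,5) vs β=13 → FL=W FR=S RL=W RR=S
t=39: phase=(1,11,1,11) vs β=13 → FL=S FR=S RL=S RR=S


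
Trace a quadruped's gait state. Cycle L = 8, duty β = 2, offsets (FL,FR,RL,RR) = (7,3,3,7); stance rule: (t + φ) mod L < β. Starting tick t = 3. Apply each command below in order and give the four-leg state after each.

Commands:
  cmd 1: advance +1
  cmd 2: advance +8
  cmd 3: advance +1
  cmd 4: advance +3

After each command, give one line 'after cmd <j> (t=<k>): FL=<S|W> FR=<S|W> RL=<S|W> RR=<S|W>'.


start t=3: FL=W FR=W RL=W RR=W
cmd 1: advance +1 → t=4, phase=(3,7,7,3) → FL=W FR=W RL=W RR=W
cmd 2: advance +8 → t=12, phase=(3,7,7,3) → FL=W FR=W RL=W RR=W
cmd 3: advance +1 → t=13, phase=(4,0,0,4) → FL=W FR=S RL=S RR=W
cmd 4: advance +3 → t=16, phase=(7,3,3,7) → FL=W FR=W RL=W RR=W

after cmd 1 (t=4): FL=W FR=W RL=W RR=W
after cmd 2 (t=12): FL=W FR=W RL=W RR=W
after cmd 3 (t=13): FL=W FR=S RL=S RR=W
after cmd 4 (t=16): FL=W FR=W RL=W RR=W


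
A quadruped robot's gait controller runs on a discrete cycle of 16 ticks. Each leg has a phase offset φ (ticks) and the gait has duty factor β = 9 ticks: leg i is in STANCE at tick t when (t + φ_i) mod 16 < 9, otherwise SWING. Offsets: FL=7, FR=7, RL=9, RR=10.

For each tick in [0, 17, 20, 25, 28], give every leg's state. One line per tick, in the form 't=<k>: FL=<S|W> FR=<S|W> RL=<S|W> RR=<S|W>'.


t=0: FL=S FR=S RL=W RR=W
t=17: FL=S FR=S RL=W RR=W
t=20: FL=W FR=W RL=W RR=W
t=25: FL=S FR=S RL=S RR=S
t=28: FL=S FR=S RL=S RR=S

t=0: phase=(7,7,9,10) vs β=9 → FL=S FR=S RL=W RR=W
t=17: phase=(8,8,10,11) vs β=9 → FL=S FR=S RL=W RR=W
t=20: phase=(11,11,13,14) vs β=9 → FL=W FR=W RL=W RR=W
t=25: phase=(0,0,2,3) vs β=9 → FL=S FR=S RL=S RR=S
t=28: phase=(3,3,5,6) vs β=9 → FL=S FR=S RL=S RR=S


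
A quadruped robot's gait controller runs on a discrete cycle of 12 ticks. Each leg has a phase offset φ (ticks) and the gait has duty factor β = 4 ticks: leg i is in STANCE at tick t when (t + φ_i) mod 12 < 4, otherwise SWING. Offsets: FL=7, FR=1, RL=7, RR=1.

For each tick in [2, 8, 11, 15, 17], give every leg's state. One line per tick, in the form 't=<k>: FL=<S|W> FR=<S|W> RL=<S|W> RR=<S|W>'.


t=2: FL=W FR=S RL=W RR=S
t=8: FL=S FR=W RL=S RR=W
t=11: FL=W FR=S RL=W RR=S
t=15: FL=W FR=W RL=W RR=W
t=17: FL=S FR=W RL=S RR=W

t=2: phase=(9,3,9,3) vs β=4 → FL=W FR=S RL=W RR=S
t=8: phase=(3,9,3,9) vs β=4 → FL=S FR=W RL=S RR=W
t=11: phase=(6,0,6,0) vs β=4 → FL=W FR=S RL=W RR=S
t=15: phase=(10,4,10,4) vs β=4 → FL=W FR=W RL=W RR=W
t=17: phase=(0,6,0,6) vs β=4 → FL=S FR=W RL=S RR=W


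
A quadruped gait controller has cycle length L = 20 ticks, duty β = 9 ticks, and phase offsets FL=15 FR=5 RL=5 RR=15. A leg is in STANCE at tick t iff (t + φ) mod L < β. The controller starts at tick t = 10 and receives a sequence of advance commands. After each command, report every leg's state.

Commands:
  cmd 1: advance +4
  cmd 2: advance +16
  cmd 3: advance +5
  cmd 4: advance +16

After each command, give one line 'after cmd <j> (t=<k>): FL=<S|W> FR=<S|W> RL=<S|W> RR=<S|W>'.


start t=10: FL=S FR=W RL=W RR=S
cmd 1: advance +4 → t=14, phase=(9,19,19,9) → FL=W FR=W RL=W RR=W
cmd 2: advance +16 → t=30, phase=(5,15,15,5) → FL=S FR=W RL=W RR=S
cmd 3: advance +5 → t=35, phase=(10,0,0,10) → FL=W FR=S RL=S RR=W
cmd 4: advance +16 → t=51, phase=(6,16,16,6) → FL=S FR=W RL=W RR=S

after cmd 1 (t=14): FL=W FR=W RL=W RR=W
after cmd 2 (t=30): FL=S FR=W RL=W RR=S
after cmd 3 (t=35): FL=W FR=S RL=S RR=W
after cmd 4 (t=51): FL=S FR=W RL=W RR=S


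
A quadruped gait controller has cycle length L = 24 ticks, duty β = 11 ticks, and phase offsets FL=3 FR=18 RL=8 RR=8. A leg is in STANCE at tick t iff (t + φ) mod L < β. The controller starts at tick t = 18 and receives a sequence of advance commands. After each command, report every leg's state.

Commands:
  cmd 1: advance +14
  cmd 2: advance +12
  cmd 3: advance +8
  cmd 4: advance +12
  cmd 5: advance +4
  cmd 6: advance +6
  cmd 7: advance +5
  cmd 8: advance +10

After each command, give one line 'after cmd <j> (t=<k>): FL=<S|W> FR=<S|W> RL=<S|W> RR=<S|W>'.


start t=18: FL=W FR=W RL=S RR=S
cmd 1: advance +14 → t=32, phase=(11,2,16,16) → FL=W FR=S RL=W RR=W
cmd 2: advance +12 → t=44, phase=(23,14,4,4) → FL=W FR=W RL=S RR=S
cmd 3: advance +8 → t=52, phase=(7,22,12,12) → FL=S FR=W RL=W RR=W
cmd 4: advance +12 → t=64, phase=(19,10,0,0) → FL=W FR=S RL=S RR=S
cmd 5: advance +4 → t=68, phase=(23,14,4,4) → FL=W FR=W RL=S RR=S
cmd 6: advance +6 → t=74, phase=(5,20,10,10) → FL=S FR=W RL=S RR=S
cmd 7: advance +5 → t=79, phase=(10,1,15,15) → FL=S FR=S RL=W RR=W
cmd 8: advance +10 → t=89, phase=(20,11,1,1) → FL=W FR=W RL=S RR=S

after cmd 1 (t=32): FL=W FR=S RL=W RR=W
after cmd 2 (t=44): FL=W FR=W RL=S RR=S
after cmd 3 (t=52): FL=S FR=W RL=W RR=W
after cmd 4 (t=64): FL=W FR=S RL=S RR=S
after cmd 5 (t=68): FL=W FR=W RL=S RR=S
after cmd 6 (t=74): FL=S FR=W RL=S RR=S
after cmd 7 (t=79): FL=S FR=S RL=W RR=W
after cmd 8 (t=89): FL=W FR=W RL=S RR=S


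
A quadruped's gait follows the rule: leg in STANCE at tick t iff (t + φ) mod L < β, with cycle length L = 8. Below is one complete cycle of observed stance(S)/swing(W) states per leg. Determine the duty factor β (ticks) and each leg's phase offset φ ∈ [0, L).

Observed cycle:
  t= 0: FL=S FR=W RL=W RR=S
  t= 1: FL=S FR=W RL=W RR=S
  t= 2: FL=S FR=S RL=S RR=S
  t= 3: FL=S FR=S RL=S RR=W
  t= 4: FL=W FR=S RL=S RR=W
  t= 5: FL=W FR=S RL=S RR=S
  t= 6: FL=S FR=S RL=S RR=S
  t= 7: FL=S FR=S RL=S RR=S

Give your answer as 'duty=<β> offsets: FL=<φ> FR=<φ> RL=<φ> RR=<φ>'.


duty β = stance ticks per leg = 6
FL: stance ticks = 6; W→S at t=6 → φ=2
FR: stance ticks = 6; W→S at t=2 → φ=6
RL: stance ticks = 6; W→S at t=2 → φ=6
RR: stance ticks = 6; W→S at t=5 → φ=3

duty=6 offsets: FL=2 FR=6 RL=6 RR=3


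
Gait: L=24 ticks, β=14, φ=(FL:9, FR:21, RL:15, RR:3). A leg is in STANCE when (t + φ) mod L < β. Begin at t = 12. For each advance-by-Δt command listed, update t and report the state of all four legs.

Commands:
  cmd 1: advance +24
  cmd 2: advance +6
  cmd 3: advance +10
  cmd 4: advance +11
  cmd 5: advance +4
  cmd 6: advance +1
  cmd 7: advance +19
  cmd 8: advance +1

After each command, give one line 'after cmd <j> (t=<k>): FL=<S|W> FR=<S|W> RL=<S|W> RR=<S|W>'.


after cmd 1 (t=36): FL=W FR=S RL=S RR=W
after cmd 2 (t=42): FL=S FR=W RL=S RR=W
after cmd 3 (t=52): FL=S FR=S RL=W RR=S
after cmd 4 (t=63): FL=S FR=S RL=S RR=W
after cmd 5 (t=67): FL=S FR=W RL=S RR=W
after cmd 6 (t=68): FL=S FR=W RL=S RR=W
after cmd 7 (t=87): FL=S FR=S RL=S RR=W
after cmd 8 (t=88): FL=S FR=S RL=S RR=W

start t=12: FL=W FR=S RL=S RR=W
cmd 1: advance +24 → t=36, phase=(21,9,3,15) → FL=W FR=S RL=S RR=W
cmd 2: advance +6 → t=42, phase=(3,15,9,21) → FL=S FR=W RL=S RR=W
cmd 3: advance +10 → t=52, phase=(13,1,19,7) → FL=S FR=S RL=W RR=S
cmd 4: advance +11 → t=63, phase=(0,12,6,18) → FL=S FR=S RL=S RR=W
cmd 5: advance +4 → t=67, phase=(4,16,10,22) → FL=S FR=W RL=S RR=W
cmd 6: advance +1 → t=68, phase=(5,17,11,23) → FL=S FR=W RL=S RR=W
cmd 7: advance +19 → t=87, phase=(0,12,6,18) → FL=S FR=S RL=S RR=W
cmd 8: advance +1 → t=88, phase=(1,13,7,19) → FL=S FR=S RL=S RR=W


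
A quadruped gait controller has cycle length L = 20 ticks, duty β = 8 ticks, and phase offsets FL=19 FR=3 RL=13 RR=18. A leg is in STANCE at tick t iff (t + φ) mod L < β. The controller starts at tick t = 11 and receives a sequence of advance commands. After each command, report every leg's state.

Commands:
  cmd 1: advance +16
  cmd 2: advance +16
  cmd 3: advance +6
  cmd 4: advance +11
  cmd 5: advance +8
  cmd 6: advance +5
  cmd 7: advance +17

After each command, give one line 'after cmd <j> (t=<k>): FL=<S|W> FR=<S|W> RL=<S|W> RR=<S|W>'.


after cmd 1 (t=27): FL=S FR=W RL=S RR=S
after cmd 2 (t=43): FL=S FR=S RL=W RR=S
after cmd 3 (t=49): FL=W FR=W RL=S RR=S
after cmd 4 (t=60): FL=W FR=S RL=W RR=W
after cmd 5 (t=68): FL=S FR=W RL=S RR=S
after cmd 6 (t=73): FL=W FR=W RL=S RR=W
after cmd 7 (t=90): FL=W FR=W RL=S RR=W

start t=11: FL=W FR=W RL=S RR=W
cmd 1: advance +16 → t=27, phase=(6,10,0,5) → FL=S FR=W RL=S RR=S
cmd 2: advance +16 → t=43, phase=(2,6,16,1) → FL=S FR=S RL=W RR=S
cmd 3: advance +6 → t=49, phase=(8,12,2,7) → FL=W FR=W RL=S RR=S
cmd 4: advance +11 → t=60, phase=(19,3,13,18) → FL=W FR=S RL=W RR=W
cmd 5: advance +8 → t=68, phase=(7,11,1,6) → FL=S FR=W RL=S RR=S
cmd 6: advance +5 → t=73, phase=(12,16,6,11) → FL=W FR=W RL=S RR=W
cmd 7: advance +17 → t=90, phase=(9,13,3,8) → FL=W FR=W RL=S RR=W


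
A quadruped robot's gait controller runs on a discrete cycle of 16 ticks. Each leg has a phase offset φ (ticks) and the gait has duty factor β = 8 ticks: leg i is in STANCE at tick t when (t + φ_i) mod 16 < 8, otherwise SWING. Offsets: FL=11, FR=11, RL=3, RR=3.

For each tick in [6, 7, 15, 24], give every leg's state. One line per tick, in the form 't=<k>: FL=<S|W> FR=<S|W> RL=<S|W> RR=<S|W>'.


t=6: FL=S FR=S RL=W RR=W
t=7: FL=S FR=S RL=W RR=W
t=15: FL=W FR=W RL=S RR=S
t=24: FL=S FR=S RL=W RR=W

t=6: phase=(1,1,9,9) vs β=8 → FL=S FR=S RL=W RR=W
t=7: phase=(2,2,10,10) vs β=8 → FL=S FR=S RL=W RR=W
t=15: phase=(10,10,2,2) vs β=8 → FL=W FR=W RL=S RR=S
t=24: phase=(3,3,11,11) vs β=8 → FL=S FR=S RL=W RR=W


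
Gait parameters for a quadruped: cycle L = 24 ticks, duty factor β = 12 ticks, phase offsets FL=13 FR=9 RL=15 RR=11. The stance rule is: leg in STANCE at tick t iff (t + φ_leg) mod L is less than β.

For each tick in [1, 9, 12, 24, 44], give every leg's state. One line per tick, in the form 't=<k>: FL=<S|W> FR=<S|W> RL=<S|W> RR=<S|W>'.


t=1: FL=W FR=S RL=W RR=W
t=9: FL=W FR=W RL=S RR=W
t=12: FL=S FR=W RL=S RR=W
t=24: FL=W FR=S RL=W RR=S
t=44: FL=S FR=S RL=S RR=S

t=1: phase=(14,10,16,12) vs β=12 → FL=W FR=S RL=W RR=W
t=9: phase=(22,18,0,20) vs β=12 → FL=W FR=W RL=S RR=W
t=12: phase=(1,21,3,23) vs β=12 → FL=S FR=W RL=S RR=W
t=24: phase=(13,9,15,11) vs β=12 → FL=W FR=S RL=W RR=S
t=44: phase=(9,5,11,7) vs β=12 → FL=S FR=S RL=S RR=S


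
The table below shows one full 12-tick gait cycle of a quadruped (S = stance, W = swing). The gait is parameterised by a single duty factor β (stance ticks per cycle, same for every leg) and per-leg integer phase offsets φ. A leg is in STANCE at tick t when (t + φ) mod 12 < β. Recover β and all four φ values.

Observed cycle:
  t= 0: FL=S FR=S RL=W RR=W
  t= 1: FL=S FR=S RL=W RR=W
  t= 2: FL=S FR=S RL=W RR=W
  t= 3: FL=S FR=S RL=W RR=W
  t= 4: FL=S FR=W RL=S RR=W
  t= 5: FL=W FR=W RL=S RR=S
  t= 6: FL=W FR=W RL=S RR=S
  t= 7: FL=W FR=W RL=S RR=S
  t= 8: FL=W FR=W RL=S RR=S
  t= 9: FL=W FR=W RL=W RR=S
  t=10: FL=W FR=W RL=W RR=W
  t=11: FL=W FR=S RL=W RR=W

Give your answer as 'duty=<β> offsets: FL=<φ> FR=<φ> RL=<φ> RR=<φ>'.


duty=5 offsets: FL=0 FR=1 RL=8 RR=7

duty β = stance ticks per leg = 5
FL: stance ticks = 5; W→S at t=0 → φ=0
FR: stance ticks = 5; W→S at t=11 → φ=1
RL: stance ticks = 5; W→S at t=4 → φ=8
RR: stance ticks = 5; W→S at t=5 → φ=7


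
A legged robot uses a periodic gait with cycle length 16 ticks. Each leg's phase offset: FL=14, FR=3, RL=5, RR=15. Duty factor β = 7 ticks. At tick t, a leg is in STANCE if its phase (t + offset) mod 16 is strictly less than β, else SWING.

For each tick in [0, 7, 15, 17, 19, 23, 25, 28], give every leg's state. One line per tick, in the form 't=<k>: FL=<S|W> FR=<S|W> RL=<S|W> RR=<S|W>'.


t=0: phase=(14,3,5,15) vs β=7 → FL=W FR=S RL=S RR=W
t=7: phase=(5,10,12,6) vs β=7 → FL=S FR=W RL=W RR=S
t=15: phase=(13,2,4,14) vs β=7 → FL=W FR=S RL=S RR=W
t=17: phase=(15,4,6,0) vs β=7 → FL=W FR=S RL=S RR=S
t=19: phase=(1,6,8,2) vs β=7 → FL=S FR=S RL=W RR=S
t=23: phase=(5,10,12,6) vs β=7 → FL=S FR=W RL=W RR=S
t=25: phase=(7,12,14,8) vs β=7 → FL=W FR=W RL=W RR=W
t=28: phase=(10,15,1,11) vs β=7 → FL=W FR=W RL=S RR=W

t=0: FL=W FR=S RL=S RR=W
t=7: FL=S FR=W RL=W RR=S
t=15: FL=W FR=S RL=S RR=W
t=17: FL=W FR=S RL=S RR=S
t=19: FL=S FR=S RL=W RR=S
t=23: FL=S FR=W RL=W RR=S
t=25: FL=W FR=W RL=W RR=W
t=28: FL=W FR=W RL=S RR=W


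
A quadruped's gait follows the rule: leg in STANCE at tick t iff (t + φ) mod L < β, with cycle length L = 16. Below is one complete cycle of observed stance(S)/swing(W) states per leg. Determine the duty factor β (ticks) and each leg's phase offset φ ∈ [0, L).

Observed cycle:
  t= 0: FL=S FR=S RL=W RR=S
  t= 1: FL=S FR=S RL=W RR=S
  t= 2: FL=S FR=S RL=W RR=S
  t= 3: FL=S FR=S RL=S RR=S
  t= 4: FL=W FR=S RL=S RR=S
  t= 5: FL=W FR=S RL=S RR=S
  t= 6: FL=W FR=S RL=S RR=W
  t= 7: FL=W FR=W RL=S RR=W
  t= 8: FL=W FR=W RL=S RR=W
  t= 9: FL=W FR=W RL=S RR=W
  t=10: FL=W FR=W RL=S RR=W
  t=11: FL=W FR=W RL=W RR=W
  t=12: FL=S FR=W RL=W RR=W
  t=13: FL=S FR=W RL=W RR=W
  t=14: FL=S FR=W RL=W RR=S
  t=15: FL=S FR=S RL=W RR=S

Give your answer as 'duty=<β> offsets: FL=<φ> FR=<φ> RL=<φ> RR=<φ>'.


duty=8 offsets: FL=4 FR=1 RL=13 RR=2

duty β = stance ticks per leg = 8
FL: stance ticks = 8; W→S at t=12 → φ=4
FR: stance ticks = 8; W→S at t=15 → φ=1
RL: stance ticks = 8; W→S at t=3 → φ=13
RR: stance ticks = 8; W→S at t=14 → φ=2


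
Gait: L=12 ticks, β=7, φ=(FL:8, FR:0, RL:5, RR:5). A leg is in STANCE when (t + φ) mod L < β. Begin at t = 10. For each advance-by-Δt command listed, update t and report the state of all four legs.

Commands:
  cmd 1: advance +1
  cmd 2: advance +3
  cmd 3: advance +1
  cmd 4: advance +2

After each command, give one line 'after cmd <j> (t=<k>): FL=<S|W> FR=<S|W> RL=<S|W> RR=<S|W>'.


after cmd 1 (t=11): FL=W FR=W RL=S RR=S
after cmd 2 (t=14): FL=W FR=S RL=W RR=W
after cmd 3 (t=15): FL=W FR=S RL=W RR=W
after cmd 4 (t=17): FL=S FR=S RL=W RR=W

start t=10: FL=S FR=W RL=S RR=S
cmd 1: advance +1 → t=11, phase=(7,11,4,4) → FL=W FR=W RL=S RR=S
cmd 2: advance +3 → t=14, phase=(10,2,7,7) → FL=W FR=S RL=W RR=W
cmd 3: advance +1 → t=15, phase=(11,3,8,8) → FL=W FR=S RL=W RR=W
cmd 4: advance +2 → t=17, phase=(1,5,10,10) → FL=S FR=S RL=W RR=W


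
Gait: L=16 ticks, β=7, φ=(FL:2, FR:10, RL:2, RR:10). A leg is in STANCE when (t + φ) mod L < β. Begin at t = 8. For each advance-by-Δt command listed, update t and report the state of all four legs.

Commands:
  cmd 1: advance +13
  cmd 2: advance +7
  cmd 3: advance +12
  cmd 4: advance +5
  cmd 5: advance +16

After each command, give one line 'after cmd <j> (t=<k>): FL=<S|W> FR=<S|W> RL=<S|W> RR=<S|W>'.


after cmd 1 (t=21): FL=W FR=W RL=W RR=W
after cmd 2 (t=28): FL=W FR=S RL=W RR=S
after cmd 3 (t=40): FL=W FR=S RL=W RR=S
after cmd 4 (t=45): FL=W FR=W RL=W RR=W
after cmd 5 (t=61): FL=W FR=W RL=W RR=W

start t=8: FL=W FR=S RL=W RR=S
cmd 1: advance +13 → t=21, phase=(7,15,7,15) → FL=W FR=W RL=W RR=W
cmd 2: advance +7 → t=28, phase=(14,6,14,6) → FL=W FR=S RL=W RR=S
cmd 3: advance +12 → t=40, phase=(10,2,10,2) → FL=W FR=S RL=W RR=S
cmd 4: advance +5 → t=45, phase=(15,7,15,7) → FL=W FR=W RL=W RR=W
cmd 5: advance +16 → t=61, phase=(15,7,15,7) → FL=W FR=W RL=W RR=W


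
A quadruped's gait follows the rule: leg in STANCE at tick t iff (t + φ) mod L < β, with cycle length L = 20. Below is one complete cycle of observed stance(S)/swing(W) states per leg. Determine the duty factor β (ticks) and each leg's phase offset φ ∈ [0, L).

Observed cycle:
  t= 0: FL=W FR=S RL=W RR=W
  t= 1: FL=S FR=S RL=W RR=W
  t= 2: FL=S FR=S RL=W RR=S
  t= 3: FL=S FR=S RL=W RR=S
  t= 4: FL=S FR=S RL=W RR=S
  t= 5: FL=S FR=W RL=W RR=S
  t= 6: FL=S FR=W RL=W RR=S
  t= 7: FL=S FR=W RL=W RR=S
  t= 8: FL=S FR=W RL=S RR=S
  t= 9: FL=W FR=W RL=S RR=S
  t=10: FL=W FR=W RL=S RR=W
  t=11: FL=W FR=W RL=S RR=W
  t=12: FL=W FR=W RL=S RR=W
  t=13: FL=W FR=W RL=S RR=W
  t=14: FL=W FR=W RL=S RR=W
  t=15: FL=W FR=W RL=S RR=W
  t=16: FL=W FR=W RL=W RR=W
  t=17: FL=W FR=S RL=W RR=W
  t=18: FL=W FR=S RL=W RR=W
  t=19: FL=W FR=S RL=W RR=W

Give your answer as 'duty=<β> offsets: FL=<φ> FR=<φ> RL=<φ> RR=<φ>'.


duty β = stance ticks per leg = 8
FL: stance ticks = 8; W→S at t=1 → φ=19
FR: stance ticks = 8; W→S at t=17 → φ=3
RL: stance ticks = 8; W→S at t=8 → φ=12
RR: stance ticks = 8; W→S at t=2 → φ=18

duty=8 offsets: FL=19 FR=3 RL=12 RR=18


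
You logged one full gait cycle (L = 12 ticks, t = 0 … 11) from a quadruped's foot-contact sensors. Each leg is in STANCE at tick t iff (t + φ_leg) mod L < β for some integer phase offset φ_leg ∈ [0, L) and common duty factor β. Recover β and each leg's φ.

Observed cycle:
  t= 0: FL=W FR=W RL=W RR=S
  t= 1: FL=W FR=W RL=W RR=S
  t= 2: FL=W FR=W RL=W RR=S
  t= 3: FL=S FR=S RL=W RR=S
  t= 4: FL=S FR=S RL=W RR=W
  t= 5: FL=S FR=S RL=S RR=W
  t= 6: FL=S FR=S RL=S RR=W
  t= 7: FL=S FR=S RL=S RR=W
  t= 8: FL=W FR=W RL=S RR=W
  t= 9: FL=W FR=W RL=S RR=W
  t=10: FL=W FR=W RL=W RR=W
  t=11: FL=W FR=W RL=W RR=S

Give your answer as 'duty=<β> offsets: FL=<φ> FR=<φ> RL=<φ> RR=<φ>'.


duty β = stance ticks per leg = 5
FL: stance ticks = 5; W→S at t=3 → φ=9
FR: stance ticks = 5; W→S at t=3 → φ=9
RL: stance ticks = 5; W→S at t=5 → φ=7
RR: stance ticks = 5; W→S at t=11 → φ=1

duty=5 offsets: FL=9 FR=9 RL=7 RR=1


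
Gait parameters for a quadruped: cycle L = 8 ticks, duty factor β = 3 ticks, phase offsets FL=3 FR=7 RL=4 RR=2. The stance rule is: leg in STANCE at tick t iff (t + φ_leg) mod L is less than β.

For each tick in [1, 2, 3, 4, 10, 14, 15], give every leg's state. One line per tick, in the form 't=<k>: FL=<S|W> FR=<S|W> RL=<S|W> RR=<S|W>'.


t=1: FL=W FR=S RL=W RR=W
t=2: FL=W FR=S RL=W RR=W
t=3: FL=W FR=S RL=W RR=W
t=4: FL=W FR=W RL=S RR=W
t=10: FL=W FR=S RL=W RR=W
t=14: FL=S FR=W RL=S RR=S
t=15: FL=S FR=W RL=W RR=S

t=1: phase=(4,0,5,3) vs β=3 → FL=W FR=S RL=W RR=W
t=2: phase=(5,1,6,4) vs β=3 → FL=W FR=S RL=W RR=W
t=3: phase=(6,2,7,5) vs β=3 → FL=W FR=S RL=W RR=W
t=4: phase=(7,3,0,6) vs β=3 → FL=W FR=W RL=S RR=W
t=10: phase=(5,1,6,4) vs β=3 → FL=W FR=S RL=W RR=W
t=14: phase=(1,5,2,0) vs β=3 → FL=S FR=W RL=S RR=S
t=15: phase=(2,6,3,1) vs β=3 → FL=S FR=W RL=W RR=S


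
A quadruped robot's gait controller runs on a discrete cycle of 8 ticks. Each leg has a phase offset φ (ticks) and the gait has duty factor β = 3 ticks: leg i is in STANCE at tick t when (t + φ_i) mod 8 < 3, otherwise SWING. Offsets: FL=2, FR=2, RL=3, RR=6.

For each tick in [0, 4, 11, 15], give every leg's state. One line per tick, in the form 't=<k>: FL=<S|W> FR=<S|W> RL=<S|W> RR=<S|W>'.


t=0: phase=(2,2,3,6) vs β=3 → FL=S FR=S RL=W RR=W
t=4: phase=(6,6,7,2) vs β=3 → FL=W FR=W RL=W RR=S
t=11: phase=(5,5,6,1) vs β=3 → FL=W FR=W RL=W RR=S
t=15: phase=(1,1,2,5) vs β=3 → FL=S FR=S RL=S RR=W

t=0: FL=S FR=S RL=W RR=W
t=4: FL=W FR=W RL=W RR=S
t=11: FL=W FR=W RL=W RR=S
t=15: FL=S FR=S RL=S RR=W


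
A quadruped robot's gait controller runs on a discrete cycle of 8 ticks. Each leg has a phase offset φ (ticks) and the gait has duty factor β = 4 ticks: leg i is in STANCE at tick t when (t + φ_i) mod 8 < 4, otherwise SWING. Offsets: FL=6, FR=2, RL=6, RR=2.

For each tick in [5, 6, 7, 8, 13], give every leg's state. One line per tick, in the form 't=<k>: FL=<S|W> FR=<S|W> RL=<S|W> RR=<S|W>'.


t=5: phase=(3,7,3,7) vs β=4 → FL=S FR=W RL=S RR=W
t=6: phase=(4,0,4,0) vs β=4 → FL=W FR=S RL=W RR=S
t=7: phase=(5,1,5,1) vs β=4 → FL=W FR=S RL=W RR=S
t=8: phase=(6,2,6,2) vs β=4 → FL=W FR=S RL=W RR=S
t=13: phase=(3,7,3,7) vs β=4 → FL=S FR=W RL=S RR=W

t=5: FL=S FR=W RL=S RR=W
t=6: FL=W FR=S RL=W RR=S
t=7: FL=W FR=S RL=W RR=S
t=8: FL=W FR=S RL=W RR=S
t=13: FL=S FR=W RL=S RR=W


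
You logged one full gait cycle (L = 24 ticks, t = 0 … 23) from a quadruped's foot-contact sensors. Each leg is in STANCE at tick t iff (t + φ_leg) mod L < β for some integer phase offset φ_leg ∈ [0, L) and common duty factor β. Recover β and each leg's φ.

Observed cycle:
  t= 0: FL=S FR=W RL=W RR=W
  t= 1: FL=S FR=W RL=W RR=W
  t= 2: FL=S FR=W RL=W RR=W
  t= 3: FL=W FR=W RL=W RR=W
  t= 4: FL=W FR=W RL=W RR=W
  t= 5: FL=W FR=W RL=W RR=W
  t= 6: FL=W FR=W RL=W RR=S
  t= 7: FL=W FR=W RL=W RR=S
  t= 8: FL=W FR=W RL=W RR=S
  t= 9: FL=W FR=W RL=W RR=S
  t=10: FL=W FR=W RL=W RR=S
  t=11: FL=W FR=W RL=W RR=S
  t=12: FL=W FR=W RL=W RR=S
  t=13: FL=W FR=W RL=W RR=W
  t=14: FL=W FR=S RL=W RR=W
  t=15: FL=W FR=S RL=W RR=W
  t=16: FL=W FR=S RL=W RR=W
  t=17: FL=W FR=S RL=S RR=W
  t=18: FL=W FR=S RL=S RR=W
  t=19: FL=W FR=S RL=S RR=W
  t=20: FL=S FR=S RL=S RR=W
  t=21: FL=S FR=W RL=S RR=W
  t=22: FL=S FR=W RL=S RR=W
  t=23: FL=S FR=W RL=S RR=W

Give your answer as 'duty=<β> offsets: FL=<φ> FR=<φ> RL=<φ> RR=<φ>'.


duty=7 offsets: FL=4 FR=10 RL=7 RR=18

duty β = stance ticks per leg = 7
FL: stance ticks = 7; W→S at t=20 → φ=4
FR: stance ticks = 7; W→S at t=14 → φ=10
RL: stance ticks = 7; W→S at t=17 → φ=7
RR: stance ticks = 7; W→S at t=6 → φ=18


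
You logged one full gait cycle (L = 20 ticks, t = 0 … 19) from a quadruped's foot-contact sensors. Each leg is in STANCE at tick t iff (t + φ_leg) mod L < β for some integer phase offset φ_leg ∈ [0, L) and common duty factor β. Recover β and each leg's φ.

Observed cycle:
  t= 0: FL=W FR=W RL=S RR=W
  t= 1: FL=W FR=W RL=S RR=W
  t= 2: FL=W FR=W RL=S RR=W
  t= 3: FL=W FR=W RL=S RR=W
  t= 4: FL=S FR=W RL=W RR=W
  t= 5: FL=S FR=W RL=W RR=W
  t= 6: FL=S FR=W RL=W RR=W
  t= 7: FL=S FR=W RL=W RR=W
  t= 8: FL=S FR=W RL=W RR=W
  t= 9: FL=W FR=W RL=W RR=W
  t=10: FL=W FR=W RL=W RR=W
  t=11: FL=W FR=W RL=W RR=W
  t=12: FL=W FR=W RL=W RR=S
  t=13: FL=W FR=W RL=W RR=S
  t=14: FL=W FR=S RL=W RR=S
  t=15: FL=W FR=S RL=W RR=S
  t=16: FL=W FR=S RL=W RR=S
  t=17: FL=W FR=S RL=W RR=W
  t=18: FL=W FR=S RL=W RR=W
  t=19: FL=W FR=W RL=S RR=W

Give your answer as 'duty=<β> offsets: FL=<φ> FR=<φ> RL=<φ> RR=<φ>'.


duty β = stance ticks per leg = 5
FL: stance ticks = 5; W→S at t=4 → φ=16
FR: stance ticks = 5; W→S at t=14 → φ=6
RL: stance ticks = 5; W→S at t=19 → φ=1
RR: stance ticks = 5; W→S at t=12 → φ=8

duty=5 offsets: FL=16 FR=6 RL=1 RR=8


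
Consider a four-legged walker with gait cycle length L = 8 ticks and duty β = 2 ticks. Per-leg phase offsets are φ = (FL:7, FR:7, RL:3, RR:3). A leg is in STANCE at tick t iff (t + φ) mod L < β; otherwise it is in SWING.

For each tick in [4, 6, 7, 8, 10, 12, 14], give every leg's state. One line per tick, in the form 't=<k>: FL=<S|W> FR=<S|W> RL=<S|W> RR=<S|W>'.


t=4: phase=(3,3,7,7) vs β=2 → FL=W FR=W RL=W RR=W
t=6: phase=(5,5,1,1) vs β=2 → FL=W FR=W RL=S RR=S
t=7: phase=(6,6,2,2) vs β=2 → FL=W FR=W RL=W RR=W
t=8: phase=(7,7,3,3) vs β=2 → FL=W FR=W RL=W RR=W
t=10: phase=(1,1,5,5) vs β=2 → FL=S FR=S RL=W RR=W
t=12: phase=(3,3,7,7) vs β=2 → FL=W FR=W RL=W RR=W
t=14: phase=(5,5,1,1) vs β=2 → FL=W FR=W RL=S RR=S

t=4: FL=W FR=W RL=W RR=W
t=6: FL=W FR=W RL=S RR=S
t=7: FL=W FR=W RL=W RR=W
t=8: FL=W FR=W RL=W RR=W
t=10: FL=S FR=S RL=W RR=W
t=12: FL=W FR=W RL=W RR=W
t=14: FL=W FR=W RL=S RR=S


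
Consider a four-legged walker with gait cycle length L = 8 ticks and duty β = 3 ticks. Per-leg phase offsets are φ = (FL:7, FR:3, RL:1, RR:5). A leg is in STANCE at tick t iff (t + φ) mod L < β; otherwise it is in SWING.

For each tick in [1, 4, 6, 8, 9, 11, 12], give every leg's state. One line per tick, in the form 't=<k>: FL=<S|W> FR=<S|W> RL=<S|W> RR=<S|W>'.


t=1: FL=S FR=W RL=S RR=W
t=4: FL=W FR=W RL=W RR=S
t=6: FL=W FR=S RL=W RR=W
t=8: FL=W FR=W RL=S RR=W
t=9: FL=S FR=W RL=S RR=W
t=11: FL=S FR=W RL=W RR=S
t=12: FL=W FR=W RL=W RR=S

t=1: phase=(0,4,2,6) vs β=3 → FL=S FR=W RL=S RR=W
t=4: phase=(3,7,5,1) vs β=3 → FL=W FR=W RL=W RR=S
t=6: phase=(5,1,7,3) vs β=3 → FL=W FR=S RL=W RR=W
t=8: phase=(7,3,1,5) vs β=3 → FL=W FR=W RL=S RR=W
t=9: phase=(0,4,2,6) vs β=3 → FL=S FR=W RL=S RR=W
t=11: phase=(2,6,4,0) vs β=3 → FL=S FR=W RL=W RR=S
t=12: phase=(3,7,5,1) vs β=3 → FL=W FR=W RL=W RR=S


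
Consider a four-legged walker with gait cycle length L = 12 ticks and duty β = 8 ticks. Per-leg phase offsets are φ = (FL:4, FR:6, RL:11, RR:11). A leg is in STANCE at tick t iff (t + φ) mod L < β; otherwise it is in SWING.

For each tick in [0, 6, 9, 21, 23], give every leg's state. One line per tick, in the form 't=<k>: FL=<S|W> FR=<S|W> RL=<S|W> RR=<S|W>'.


t=0: phase=(4,6,11,11) vs β=8 → FL=S FR=S RL=W RR=W
t=6: phase=(10,0,5,5) vs β=8 → FL=W FR=S RL=S RR=S
t=9: phase=(1,3,8,8) vs β=8 → FL=S FR=S RL=W RR=W
t=21: phase=(1,3,8,8) vs β=8 → FL=S FR=S RL=W RR=W
t=23: phase=(3,5,10,10) vs β=8 → FL=S FR=S RL=W RR=W

t=0: FL=S FR=S RL=W RR=W
t=6: FL=W FR=S RL=S RR=S
t=9: FL=S FR=S RL=W RR=W
t=21: FL=S FR=S RL=W RR=W
t=23: FL=S FR=S RL=W RR=W


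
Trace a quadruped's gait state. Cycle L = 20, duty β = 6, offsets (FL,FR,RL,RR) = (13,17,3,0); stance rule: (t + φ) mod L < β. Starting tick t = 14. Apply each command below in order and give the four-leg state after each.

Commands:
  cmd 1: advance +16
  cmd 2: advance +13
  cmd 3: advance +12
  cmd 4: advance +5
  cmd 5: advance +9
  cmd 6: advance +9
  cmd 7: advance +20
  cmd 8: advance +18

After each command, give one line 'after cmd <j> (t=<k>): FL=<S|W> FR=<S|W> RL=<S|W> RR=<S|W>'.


after cmd 1 (t=30): FL=S FR=W RL=W RR=W
after cmd 2 (t=43): FL=W FR=S RL=W RR=S
after cmd 3 (t=55): FL=W FR=W RL=W RR=W
after cmd 4 (t=60): FL=W FR=W RL=S RR=S
after cmd 5 (t=69): FL=S FR=W RL=W RR=W
after cmd 6 (t=78): FL=W FR=W RL=S RR=W
after cmd 7 (t=98): FL=W FR=W RL=S RR=W
after cmd 8 (t=116): FL=W FR=W RL=W RR=W

start t=14: FL=W FR=W RL=W RR=W
cmd 1: advance +16 → t=30, phase=(3,7,13,10) → FL=S FR=W RL=W RR=W
cmd 2: advance +13 → t=43, phase=(16,0,6,3) → FL=W FR=S RL=W RR=S
cmd 3: advance +12 → t=55, phase=(8,12,18,15) → FL=W FR=W RL=W RR=W
cmd 4: advance +5 → t=60, phase=(13,17,3,0) → FL=W FR=W RL=S RR=S
cmd 5: advance +9 → t=69, phase=(2,6,12,9) → FL=S FR=W RL=W RR=W
cmd 6: advance +9 → t=78, phase=(11,15,1,18) → FL=W FR=W RL=S RR=W
cmd 7: advance +20 → t=98, phase=(11,15,1,18) → FL=W FR=W RL=S RR=W
cmd 8: advance +18 → t=116, phase=(9,13,19,16) → FL=W FR=W RL=W RR=W


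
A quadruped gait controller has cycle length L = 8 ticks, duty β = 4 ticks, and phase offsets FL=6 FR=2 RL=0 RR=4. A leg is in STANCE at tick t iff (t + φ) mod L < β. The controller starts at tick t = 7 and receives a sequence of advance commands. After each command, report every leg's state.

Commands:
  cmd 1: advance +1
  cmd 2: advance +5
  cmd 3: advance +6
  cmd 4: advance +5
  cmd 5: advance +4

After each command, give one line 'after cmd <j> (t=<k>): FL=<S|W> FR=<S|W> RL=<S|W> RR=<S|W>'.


after cmd 1 (t=8): FL=W FR=S RL=S RR=W
after cmd 2 (t=13): FL=S FR=W RL=W RR=S
after cmd 3 (t=19): FL=S FR=W RL=S RR=W
after cmd 4 (t=24): FL=W FR=S RL=S RR=W
after cmd 5 (t=28): FL=S FR=W RL=W RR=S

start t=7: FL=W FR=S RL=W RR=S
cmd 1: advance +1 → t=8, phase=(6,2,0,4) → FL=W FR=S RL=S RR=W
cmd 2: advance +5 → t=13, phase=(3,7,5,1) → FL=S FR=W RL=W RR=S
cmd 3: advance +6 → t=19, phase=(1,5,3,7) → FL=S FR=W RL=S RR=W
cmd 4: advance +5 → t=24, phase=(6,2,0,4) → FL=W FR=S RL=S RR=W
cmd 5: advance +4 → t=28, phase=(2,6,4,0) → FL=S FR=W RL=W RR=S


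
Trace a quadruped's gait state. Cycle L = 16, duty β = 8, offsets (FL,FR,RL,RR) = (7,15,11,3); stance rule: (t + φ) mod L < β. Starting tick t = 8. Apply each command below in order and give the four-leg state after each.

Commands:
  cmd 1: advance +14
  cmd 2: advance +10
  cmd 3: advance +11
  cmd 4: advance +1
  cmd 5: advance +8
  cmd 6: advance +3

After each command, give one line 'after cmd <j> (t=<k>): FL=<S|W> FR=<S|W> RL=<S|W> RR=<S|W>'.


after cmd 1 (t=22): FL=W FR=S RL=S RR=W
after cmd 2 (t=32): FL=S FR=W RL=W RR=S
after cmd 3 (t=43): FL=S FR=W RL=S RR=W
after cmd 4 (t=44): FL=S FR=W RL=S RR=W
after cmd 5 (t=52): FL=W FR=S RL=W RR=S
after cmd 6 (t=55): FL=W FR=S RL=S RR=W

start t=8: FL=W FR=S RL=S RR=W
cmd 1: advance +14 → t=22, phase=(13,5,1,9) → FL=W FR=S RL=S RR=W
cmd 2: advance +10 → t=32, phase=(7,15,11,3) → FL=S FR=W RL=W RR=S
cmd 3: advance +11 → t=43, phase=(2,10,6,14) → FL=S FR=W RL=S RR=W
cmd 4: advance +1 → t=44, phase=(3,11,7,15) → FL=S FR=W RL=S RR=W
cmd 5: advance +8 → t=52, phase=(11,3,15,7) → FL=W FR=S RL=W RR=S
cmd 6: advance +3 → t=55, phase=(14,6,2,10) → FL=W FR=S RL=S RR=W


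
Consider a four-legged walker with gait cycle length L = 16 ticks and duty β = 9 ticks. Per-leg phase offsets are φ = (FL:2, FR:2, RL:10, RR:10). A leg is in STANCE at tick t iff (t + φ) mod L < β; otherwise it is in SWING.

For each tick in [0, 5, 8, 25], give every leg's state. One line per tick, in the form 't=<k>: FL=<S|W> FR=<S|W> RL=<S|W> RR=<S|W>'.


t=0: phase=(2,2,10,10) vs β=9 → FL=S FR=S RL=W RR=W
t=5: phase=(7,7,15,15) vs β=9 → FL=S FR=S RL=W RR=W
t=8: phase=(10,10,2,2) vs β=9 → FL=W FR=W RL=S RR=S
t=25: phase=(11,11,3,3) vs β=9 → FL=W FR=W RL=S RR=S

t=0: FL=S FR=S RL=W RR=W
t=5: FL=S FR=S RL=W RR=W
t=8: FL=W FR=W RL=S RR=S
t=25: FL=W FR=W RL=S RR=S


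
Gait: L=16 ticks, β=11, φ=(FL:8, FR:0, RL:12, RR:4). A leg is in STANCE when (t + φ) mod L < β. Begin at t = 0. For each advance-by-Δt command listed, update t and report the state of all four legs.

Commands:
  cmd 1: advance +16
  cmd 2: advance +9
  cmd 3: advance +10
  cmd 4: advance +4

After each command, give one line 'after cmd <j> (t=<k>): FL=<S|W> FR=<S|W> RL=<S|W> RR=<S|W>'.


after cmd 1 (t=16): FL=S FR=S RL=W RR=S
after cmd 2 (t=25): FL=S FR=S RL=S RR=W
after cmd 3 (t=35): FL=W FR=S RL=W RR=S
after cmd 4 (t=39): FL=W FR=S RL=S RR=W

start t=0: FL=S FR=S RL=W RR=S
cmd 1: advance +16 → t=16, phase=(8,0,12,4) → FL=S FR=S RL=W RR=S
cmd 2: advance +9 → t=25, phase=(1,9,5,13) → FL=S FR=S RL=S RR=W
cmd 3: advance +10 → t=35, phase=(11,3,15,7) → FL=W FR=S RL=W RR=S
cmd 4: advance +4 → t=39, phase=(15,7,3,11) → FL=W FR=S RL=S RR=W


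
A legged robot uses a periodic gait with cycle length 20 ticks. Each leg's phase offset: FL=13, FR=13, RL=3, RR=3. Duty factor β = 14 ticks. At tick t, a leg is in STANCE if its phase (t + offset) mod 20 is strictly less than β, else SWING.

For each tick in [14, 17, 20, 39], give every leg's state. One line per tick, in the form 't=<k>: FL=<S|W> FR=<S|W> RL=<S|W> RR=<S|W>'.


t=14: FL=S FR=S RL=W RR=W
t=17: FL=S FR=S RL=S RR=S
t=20: FL=S FR=S RL=S RR=S
t=39: FL=S FR=S RL=S RR=S

t=14: phase=(7,7,17,17) vs β=14 → FL=S FR=S RL=W RR=W
t=17: phase=(10,10,0,0) vs β=14 → FL=S FR=S RL=S RR=S
t=20: phase=(13,13,3,3) vs β=14 → FL=S FR=S RL=S RR=S
t=39: phase=(12,12,2,2) vs β=14 → FL=S FR=S RL=S RR=S
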